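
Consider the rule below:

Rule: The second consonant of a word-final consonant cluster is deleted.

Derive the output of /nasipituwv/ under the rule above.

/v/ is the second consonant of a word-final cluster /wv/, so it deletes.
The other instances of /n/, /s/, /p/, /t/, /w/ do not occur in the required environment and remain unchanged.
Surface form: [nasipituw].

nasipituw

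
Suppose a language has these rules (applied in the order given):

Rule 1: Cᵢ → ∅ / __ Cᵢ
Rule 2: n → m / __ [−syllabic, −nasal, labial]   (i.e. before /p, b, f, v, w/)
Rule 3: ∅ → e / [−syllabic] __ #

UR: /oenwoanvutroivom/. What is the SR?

Rule 1 (degemination): no segment meets the environment; /oenwoanvutroivom/ is unchanged.
Rule 2 (nasal place assimilation): /n/ precedes the labial consonant /w/, so it assimilates in place to [m]. /n/ precedes the labial consonant /v/, so it assimilates in place to [m]. /oenwoanvutroivom/ → oemwoamvutroivom.
Rule 3 (final e-epenthesis): the form ends in the consonant /m/, so [e] is inserted word-finally. /oemwoamvutroivom/ → oemwoamvutroivome.

oemwoamvutroivome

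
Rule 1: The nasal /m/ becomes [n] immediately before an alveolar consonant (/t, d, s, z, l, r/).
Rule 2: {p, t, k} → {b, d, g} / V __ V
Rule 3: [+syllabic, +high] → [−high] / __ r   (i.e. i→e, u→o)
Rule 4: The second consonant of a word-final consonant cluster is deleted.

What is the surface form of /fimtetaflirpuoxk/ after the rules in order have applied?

Rule 1 (nasal place assimilation): /m/ precedes the alveolar consonant /t/, so it assimilates in place to [n]. /fimtetaflirpuoxk/ → fintetaflirpuoxk.
Rule 2 (intervocalic voicing): /t/ is a voiceless stop between vowels /e/ and /a/, so it voices to [d]. /fintetaflirpuoxk/ → fintedaflirpuoxk.
Rule 3 (pre-rhotic lowering): /i/ is a high vowel immediately before /r/, so it lowers to [e]. /fintedaflirpuoxk/ → fintedaflerpuoxk.
Rule 4 (final cluster simplification): /k/ is the second consonant of a word-final cluster /xk/, so it deletes. /fintedaflerpuoxk/ → fintedaflerpuox.

fintedaflerpuox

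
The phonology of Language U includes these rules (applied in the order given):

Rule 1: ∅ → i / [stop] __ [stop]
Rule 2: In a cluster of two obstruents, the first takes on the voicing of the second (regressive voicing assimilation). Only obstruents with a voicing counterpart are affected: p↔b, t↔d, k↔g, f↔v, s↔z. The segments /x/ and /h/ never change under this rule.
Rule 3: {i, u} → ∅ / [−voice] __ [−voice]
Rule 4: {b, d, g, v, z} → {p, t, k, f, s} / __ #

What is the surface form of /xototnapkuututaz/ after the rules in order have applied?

xototnapkuuttas

Rule 1 (stop-cluster i-epenthesis): /p/ and /k/ form a stop–stop cluster, so [i] is inserted between them. /xototnapkuututaz/ → xototnapikuututaz.
Rule 2 (regressive voicing assimilation): no segment meets the environment; /xototnapikuututaz/ is unchanged.
Rule 3 (high vowel syncope): /i/ is a high vowel flanked by voiceless consonants /p/ and /k/, so it deletes. /u/ is a high vowel flanked by voiceless consonants /t/ and /t/, so it deletes. /xototnapikuututaz/ → xototnapkuuttaz.
Rule 4 (final devoicing): /z/ is a voiced obstruent in word-final position, so it devoices to [s]. /xototnapkuuttaz/ → xototnapkuuttas.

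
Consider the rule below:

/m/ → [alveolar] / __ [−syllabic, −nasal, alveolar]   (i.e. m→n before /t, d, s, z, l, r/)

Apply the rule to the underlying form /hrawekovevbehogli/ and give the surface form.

hrawekovevbehogli

No segment of /hrawekovevbehogli/ meets the structural description of the rule, so the form surfaces unchanged.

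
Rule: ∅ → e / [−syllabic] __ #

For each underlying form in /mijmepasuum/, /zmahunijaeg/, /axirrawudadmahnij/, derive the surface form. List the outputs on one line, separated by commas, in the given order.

/mijmepasuum/: the form ends in the consonant /m/, so [e] is inserted word-finally. → [mijmepasuume].
/zmahunijaeg/: the form ends in the consonant /g/, so [e] is inserted word-finally. → [zmahunijaege].
/axirrawudadmahnij/: the form ends in the consonant /j/, so [e] is inserted word-finally. → [axirrawudadmahnije].

mijmepasuume, zmahunijaege, axirrawudadmahnije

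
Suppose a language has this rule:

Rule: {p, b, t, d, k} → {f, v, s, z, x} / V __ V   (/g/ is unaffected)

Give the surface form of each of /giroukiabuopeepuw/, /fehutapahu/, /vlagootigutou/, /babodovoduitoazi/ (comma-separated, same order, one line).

girouxiavuofeefuw, fehusafahu, vlagoosigusou, bavozovozuisoazi

/giroukiabuopeepuw/: /k/ is a stop between vowels /u/ and /i/, so it spirantizes to the fricative [x]. /b/ is a stop between vowels /a/ and /u/, so it spirantizes to the fricative [v]. /p/ is a stop between vowels /o/ and /e/, so it spirantizes to the fricative [f]. /p/ is a stop between vowels /e/ and /u/, so it spirantizes to the fricative [f]. → [girouxiavuofeefuw].
/fehutapahu/: /t/ is a stop between vowels /u/ and /a/, so it spirantizes to the fricative [s]. /p/ is a stop between vowels /a/ and /a/, so it spirantizes to the fricative [f]. → [fehusafahu].
/vlagootigutou/: /t/ is a stop between vowels /o/ and /i/, so it spirantizes to the fricative [s]. /t/ is a stop between vowels /u/ and /o/, so it spirantizes to the fricative [s]. → [vlagoosigusou].
/babodovoduitoazi/: /b/ is a stop between vowels /a/ and /o/, so it spirantizes to the fricative [v]. /d/ is a stop between vowels /o/ and /o/, so it spirantizes to the fricative [z]. /d/ is a stop between vowels /o/ and /u/, so it spirantizes to the fricative [z]. /t/ is a stop between vowels /i/ and /o/, so it spirantizes to the fricative [s]. → [bavozovozuisoazi].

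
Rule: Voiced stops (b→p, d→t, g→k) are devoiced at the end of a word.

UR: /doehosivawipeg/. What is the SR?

Scanning /doehosivawipeg/: /d/ at position 1 is not in the conditioning environment; /g/ is a voiced stop in word-final position, so it devoices to [k].
Result: [doehosivawipek].

doehosivawipek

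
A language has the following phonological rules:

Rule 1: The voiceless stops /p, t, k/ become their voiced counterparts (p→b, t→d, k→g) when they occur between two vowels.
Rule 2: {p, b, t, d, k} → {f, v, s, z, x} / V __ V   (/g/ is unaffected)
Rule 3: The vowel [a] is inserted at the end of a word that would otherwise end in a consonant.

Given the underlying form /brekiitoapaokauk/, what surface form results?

bregiizoavaogauka

Rule 1 (intervocalic voicing): /k/ is a voiceless stop between vowels /e/ and /i/, so it voices to [g]. /t/ is a voiceless stop between vowels /i/ and /o/, so it voices to [d]. /p/ is a voiceless stop between vowels /a/ and /a/, so it voices to [b]. /k/ is a voiceless stop between vowels /o/ and /a/, so it voices to [g]. /brekiitoapaokauk/ → bregiidoabaogauk.
Rule 2 (intervocalic spirantization): /d/ is a stop between vowels /i/ and /o/, so it spirantizes to the fricative [z]. /b/ is a stop between vowels /a/ and /a/, so it spirantizes to the fricative [v]. /bregiidoabaogauk/ → bregiizoavaogauk.
Rule 3 (final a-epenthesis): the form ends in the consonant /k/, so [a] is inserted word-finally. /bregiizoavaogauk/ → bregiizoavaogauka.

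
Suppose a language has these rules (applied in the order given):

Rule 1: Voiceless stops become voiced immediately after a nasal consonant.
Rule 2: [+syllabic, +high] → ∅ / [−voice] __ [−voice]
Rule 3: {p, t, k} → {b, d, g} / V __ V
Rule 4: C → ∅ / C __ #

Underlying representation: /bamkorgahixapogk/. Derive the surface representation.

Rule 1 (post-nasal voicing): /k/ is a voiceless stop immediately after the nasal /m/, so it voices to [g]. /bamkorgahixapogk/ → bamgorgahixapogk.
Rule 2 (high vowel syncope): /i/ is a high vowel flanked by voiceless consonants /h/ and /x/, so it deletes. /bamgorgahixapogk/ → bamgorgahxapogk.
Rule 3 (intervocalic voicing): /p/ is a voiceless stop between vowels /a/ and /o/, so it voices to [b]. /bamgorgahxapogk/ → bamgorgahxabogk.
Rule 4 (final cluster simplification): /k/ is the second consonant of a word-final cluster /gk/, so it deletes. /bamgorgahxabogk/ → bamgorgahxabog.

bamgorgahxabog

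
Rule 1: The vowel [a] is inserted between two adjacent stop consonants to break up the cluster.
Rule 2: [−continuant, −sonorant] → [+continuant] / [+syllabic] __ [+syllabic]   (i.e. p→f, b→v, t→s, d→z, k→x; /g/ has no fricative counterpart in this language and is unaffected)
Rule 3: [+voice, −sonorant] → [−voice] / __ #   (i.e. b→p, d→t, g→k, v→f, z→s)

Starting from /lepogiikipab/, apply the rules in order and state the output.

Rule 1 (stop-cluster a-epenthesis): no segment meets the environment; /lepogiikipab/ is unchanged.
Rule 2 (intervocalic spirantization): /p/ is a stop between vowels /e/ and /o/, so it spirantizes to the fricative [f]. /k/ is a stop between vowels /i/ and /i/, so it spirantizes to the fricative [x]. /p/ is a stop between vowels /i/ and /a/, so it spirantizes to the fricative [f]. /lepogiikipab/ → lefogiixifab.
Rule 3 (final devoicing): /b/ is a voiced obstruent in word-final position, so it devoices to [p]. /lefogiixifab/ → lefogiixifap.

lefogiixifap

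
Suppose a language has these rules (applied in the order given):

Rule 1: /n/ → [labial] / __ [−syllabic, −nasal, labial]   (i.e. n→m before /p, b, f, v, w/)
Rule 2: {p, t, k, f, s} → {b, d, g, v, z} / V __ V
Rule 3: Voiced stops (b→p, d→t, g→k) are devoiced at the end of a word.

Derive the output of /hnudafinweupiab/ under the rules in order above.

hnudavimweubiap

Rule 1 (nasal place assimilation): /n/ precedes the labial consonant /w/, so it assimilates in place to [m]. /hnudafinweupiab/ → hnudafimweupiab.
Rule 2 (intervocalic voicing): /f/ is a voiceless obstruent between vowels /a/ and /i/, so it voices to [v]. /p/ is a voiceless obstruent between vowels /u/ and /i/, so it voices to [b]. /hnudafimweupiab/ → hnudavimweubiab.
Rule 3 (final devoicing): /b/ is a voiced stop in word-final position, so it devoices to [p]. /hnudavimweubiab/ → hnudavimweubiap.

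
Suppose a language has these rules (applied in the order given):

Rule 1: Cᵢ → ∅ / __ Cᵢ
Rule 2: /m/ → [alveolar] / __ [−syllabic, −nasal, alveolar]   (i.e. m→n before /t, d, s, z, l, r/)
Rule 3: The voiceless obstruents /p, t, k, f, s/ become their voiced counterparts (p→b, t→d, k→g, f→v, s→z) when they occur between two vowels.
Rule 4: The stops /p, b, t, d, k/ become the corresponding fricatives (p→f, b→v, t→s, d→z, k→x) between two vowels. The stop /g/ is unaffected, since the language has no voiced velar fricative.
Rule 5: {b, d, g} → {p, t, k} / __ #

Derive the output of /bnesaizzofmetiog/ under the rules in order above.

Rule 1 (degemination): /zz/ is a geminate; the first /z/ deletes. /bnesaizzofmetiog/ → bnesaizofmetiog.
Rule 2 (nasal place assimilation): no segment meets the environment; /bnesaizofmetiog/ is unchanged.
Rule 3 (intervocalic voicing): /s/ is a voiceless obstruent between vowels /e/ and /a/, so it voices to [z]. /t/ is a voiceless obstruent between vowels /e/ and /i/, so it voices to [d]. /bnesaizofmetiog/ → bnezaizofmediog.
Rule 4 (intervocalic spirantization): /d/ is a stop between vowels /e/ and /i/, so it spirantizes to the fricative [z]. /bnezaizofmediog/ → bnezaizofmeziog.
Rule 5 (final devoicing): /g/ is a voiced stop in word-final position, so it devoices to [k]. /bnezaizofmeziog/ → bnezaizofmeziok.

bnezaizofmeziok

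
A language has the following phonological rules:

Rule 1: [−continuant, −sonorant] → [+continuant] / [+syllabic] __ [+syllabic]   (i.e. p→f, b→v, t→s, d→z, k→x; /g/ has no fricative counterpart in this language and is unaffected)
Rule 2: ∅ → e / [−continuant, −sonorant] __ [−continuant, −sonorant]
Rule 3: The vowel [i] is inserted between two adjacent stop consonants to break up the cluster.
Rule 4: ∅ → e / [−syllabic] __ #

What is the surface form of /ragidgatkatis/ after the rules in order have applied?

ragidegatekasise

Rule 1 (intervocalic spirantization): /t/ is a stop between vowels /a/ and /i/, so it spirantizes to the fricative [s]. /ragidgatkatis/ → ragidgatkasis.
Rule 2 (stop-cluster e-epenthesis): /d/ and /g/ form a stop–stop cluster, so [e] is inserted between them. /t/ and /k/ form a stop–stop cluster, so [e] is inserted between them. /ragidgatkasis/ → ragidegatekasis.
Rule 3 (stop-cluster i-epenthesis): no segment meets the environment; /ragidegatekasis/ is unchanged.
Rule 4 (final e-epenthesis): the form ends in the consonant /s/, so [e] is inserted word-finally. /ragidegatekasis/ → ragidegatekasise.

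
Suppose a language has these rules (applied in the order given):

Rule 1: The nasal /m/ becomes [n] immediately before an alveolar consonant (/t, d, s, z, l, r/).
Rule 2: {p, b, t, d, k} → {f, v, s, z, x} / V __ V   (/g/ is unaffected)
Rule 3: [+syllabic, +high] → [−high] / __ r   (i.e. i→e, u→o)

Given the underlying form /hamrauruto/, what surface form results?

hanraoruso

Rule 1 (nasal place assimilation): /m/ precedes the alveolar consonant /r/, so it assimilates in place to [n]. /hamrauruto/ → hanrauruto.
Rule 2 (intervocalic spirantization): /t/ is a stop between vowels /u/ and /o/, so it spirantizes to the fricative [s]. /hanrauruto/ → hanrauruso.
Rule 3 (pre-rhotic lowering): /u/ is a high vowel immediately before /r/, so it lowers to [o]. /hanrauruso/ → hanraoruso.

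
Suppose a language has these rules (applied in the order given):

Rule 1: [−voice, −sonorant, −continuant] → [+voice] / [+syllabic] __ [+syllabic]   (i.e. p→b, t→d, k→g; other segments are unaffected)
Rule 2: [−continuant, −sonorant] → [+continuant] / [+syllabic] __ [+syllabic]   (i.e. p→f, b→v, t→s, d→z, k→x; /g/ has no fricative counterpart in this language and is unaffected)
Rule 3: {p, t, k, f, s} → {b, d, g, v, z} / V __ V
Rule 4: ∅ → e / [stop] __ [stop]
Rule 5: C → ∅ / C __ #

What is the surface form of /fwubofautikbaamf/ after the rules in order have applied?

Rule 1 (intervocalic voicing): /t/ is a voiceless stop between vowels /u/ and /i/, so it voices to [d]. /fwubofautikbaamf/ → fwubofaudikbaamf.
Rule 2 (intervocalic spirantization): /b/ is a stop between vowels /u/ and /o/, so it spirantizes to the fricative [v]. /d/ is a stop between vowels /u/ and /i/, so it spirantizes to the fricative [z]. /fwubofaudikbaamf/ → fwuvofauzikbaamf.
Rule 3 (intervocalic voicing): /f/ is a voiceless obstruent between vowels /o/ and /a/, so it voices to [v]. /fwuvofauzikbaamf/ → fwuvovauzikbaamf.
Rule 4 (stop-cluster e-epenthesis): /k/ and /b/ form a stop–stop cluster, so [e] is inserted between them. /fwuvovauzikbaamf/ → fwuvovauzikebaamf.
Rule 5 (final cluster simplification): /f/ is the second consonant of a word-final cluster /mf/, so it deletes. /fwuvovauzikebaamf/ → fwuvovauzikebaam.

fwuvovauzikebaam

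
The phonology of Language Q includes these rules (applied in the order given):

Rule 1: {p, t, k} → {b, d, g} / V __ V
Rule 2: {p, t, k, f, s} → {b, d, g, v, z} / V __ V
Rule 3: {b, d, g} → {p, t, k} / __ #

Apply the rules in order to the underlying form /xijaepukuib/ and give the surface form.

Rule 1 (intervocalic voicing): /p/ is a voiceless stop between vowels /e/ and /u/, so it voices to [b]. /k/ is a voiceless stop between vowels /u/ and /u/, so it voices to [g]. /xijaepukuib/ → xijaebuguib.
Rule 2 (intervocalic voicing): no segment meets the environment; /xijaebuguib/ is unchanged.
Rule 3 (final devoicing): /b/ is a voiced stop in word-final position, so it devoices to [p]. /xijaebuguib/ → xijaebuguip.

xijaebuguip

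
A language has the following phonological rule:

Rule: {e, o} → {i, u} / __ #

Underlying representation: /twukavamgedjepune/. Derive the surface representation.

twukavamgedjepuni

Scanning /twukavamgedjepune/: /e/ at position 10 is not in the conditioning environment; /e/ at position 13 is not in the conditioning environment; /e/ is a mid vowel in word-final position, so it raises to [i].
Result: [twukavamgedjepuni].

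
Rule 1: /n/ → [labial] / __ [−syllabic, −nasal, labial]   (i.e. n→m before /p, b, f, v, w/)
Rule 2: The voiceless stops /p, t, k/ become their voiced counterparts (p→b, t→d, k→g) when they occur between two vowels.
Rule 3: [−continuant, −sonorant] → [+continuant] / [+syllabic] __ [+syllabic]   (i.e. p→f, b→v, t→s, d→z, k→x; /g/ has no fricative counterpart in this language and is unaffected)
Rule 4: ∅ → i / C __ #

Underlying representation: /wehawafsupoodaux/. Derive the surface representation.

wehawafsuvoozauxi

Rule 1 (nasal place assimilation): no segment meets the environment; /wehawafsupoodaux/ is unchanged.
Rule 2 (intervocalic voicing): /p/ is a voiceless stop between vowels /u/ and /o/, so it voices to [b]. /wehawafsupoodaux/ → wehawafsuboodaux.
Rule 3 (intervocalic spirantization): /b/ is a stop between vowels /u/ and /o/, so it spirantizes to the fricative [v]. /d/ is a stop between vowels /o/ and /a/, so it spirantizes to the fricative [z]. /wehawafsuboodaux/ → wehawafsuvoozaux.
Rule 4 (final i-epenthesis): the form ends in the consonant /x/, so [i] is inserted word-finally. /wehawafsuvoozaux/ → wehawafsuvoozauxi.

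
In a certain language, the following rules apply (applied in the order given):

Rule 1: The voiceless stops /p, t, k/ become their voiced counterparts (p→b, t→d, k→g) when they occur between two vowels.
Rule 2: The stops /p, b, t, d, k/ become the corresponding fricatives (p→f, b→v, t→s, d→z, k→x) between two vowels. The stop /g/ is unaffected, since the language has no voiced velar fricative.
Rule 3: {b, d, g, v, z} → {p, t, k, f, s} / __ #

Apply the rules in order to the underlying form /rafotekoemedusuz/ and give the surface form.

rafozegoemezusus

Rule 1 (intervocalic voicing): /t/ is a voiceless stop between vowels /o/ and /e/, so it voices to [d]. /k/ is a voiceless stop between vowels /e/ and /o/, so it voices to [g]. /rafotekoemedusuz/ → rafodegoemedusuz.
Rule 2 (intervocalic spirantization): /d/ is a stop between vowels /o/ and /e/, so it spirantizes to the fricative [z]. /d/ is a stop between vowels /e/ and /u/, so it spirantizes to the fricative [z]. /rafodegoemedusuz/ → rafozegoemezusuz.
Rule 3 (final devoicing): /z/ is a voiced obstruent in word-final position, so it devoices to [s]. /rafozegoemezusuz/ → rafozegoemezusus.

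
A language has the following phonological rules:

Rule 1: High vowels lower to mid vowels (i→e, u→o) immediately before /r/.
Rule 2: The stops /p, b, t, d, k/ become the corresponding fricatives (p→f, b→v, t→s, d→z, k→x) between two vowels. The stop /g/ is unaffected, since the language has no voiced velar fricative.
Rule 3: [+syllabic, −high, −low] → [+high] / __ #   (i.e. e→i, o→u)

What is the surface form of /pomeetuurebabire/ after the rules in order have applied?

pomeesuorevaveri

Rule 1 (pre-rhotic lowering): /u/ is a high vowel immediately before /r/, so it lowers to [o]. /i/ is a high vowel immediately before /r/, so it lowers to [e]. /pomeetuurebabire/ → pomeetuorebabere.
Rule 2 (intervocalic spirantization): /t/ is a stop between vowels /e/ and /u/, so it spirantizes to the fricative [s]. /b/ is a stop between vowels /e/ and /a/, so it spirantizes to the fricative [v]. /b/ is a stop between vowels /a/ and /e/, so it spirantizes to the fricative [v]. /pomeetuorebabere/ → pomeesuorevavere.
Rule 3 (final vowel raising): /e/ is a mid vowel in word-final position, so it raises to [i]. /pomeesuorevavere/ → pomeesuorevaveri.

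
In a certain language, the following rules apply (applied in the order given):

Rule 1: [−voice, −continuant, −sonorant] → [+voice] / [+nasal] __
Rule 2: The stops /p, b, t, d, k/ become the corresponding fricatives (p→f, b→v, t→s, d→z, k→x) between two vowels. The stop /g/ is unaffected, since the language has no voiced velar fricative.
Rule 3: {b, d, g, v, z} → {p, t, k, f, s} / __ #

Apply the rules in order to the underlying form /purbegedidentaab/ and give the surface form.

Rule 1 (post-nasal voicing): /t/ is a voiceless stop immediately after the nasal /n/, so it voices to [d]. /purbegedidentaab/ → purbegedidendaab.
Rule 2 (intervocalic spirantization): /d/ is a stop between vowels /e/ and /i/, so it spirantizes to the fricative [z]. /d/ is a stop between vowels /i/ and /e/, so it spirantizes to the fricative [z]. /purbegedidendaab/ → purbegezizendaab.
Rule 3 (final devoicing): /b/ is a voiced obstruent in word-final position, so it devoices to [p]. /purbegezizendaab/ → purbegezizendaap.

purbegezizendaap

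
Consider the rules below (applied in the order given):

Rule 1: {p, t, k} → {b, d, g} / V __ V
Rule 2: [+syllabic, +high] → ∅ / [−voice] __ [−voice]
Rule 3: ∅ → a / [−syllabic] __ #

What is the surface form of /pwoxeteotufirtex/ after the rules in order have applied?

Rule 1 (intervocalic voicing): /t/ is a voiceless stop between vowels /e/ and /e/, so it voices to [d]. /t/ is a voiceless stop between vowels /o/ and /u/, so it voices to [d]. /pwoxeteotufirtex/ → pwoxedeodufirtex.
Rule 2 (high vowel syncope): no segment meets the environment; /pwoxedeodufirtex/ is unchanged.
Rule 3 (final a-epenthesis): the form ends in the consonant /x/, so [a] is inserted word-finally. /pwoxedeodufirtex/ → pwoxedeodufirtexa.

pwoxedeodufirtexa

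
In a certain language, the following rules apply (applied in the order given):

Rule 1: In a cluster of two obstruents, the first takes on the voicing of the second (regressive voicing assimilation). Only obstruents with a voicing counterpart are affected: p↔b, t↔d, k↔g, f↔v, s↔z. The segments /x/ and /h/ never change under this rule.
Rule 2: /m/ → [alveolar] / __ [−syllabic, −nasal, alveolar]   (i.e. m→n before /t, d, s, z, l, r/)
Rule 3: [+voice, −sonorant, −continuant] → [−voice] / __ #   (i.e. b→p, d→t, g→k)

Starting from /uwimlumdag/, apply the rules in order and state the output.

Rule 1 (regressive voicing assimilation): no segment meets the environment; /uwimlumdag/ is unchanged.
Rule 2 (nasal place assimilation): /m/ precedes the alveolar consonant /l/, so it assimilates in place to [n]. /m/ precedes the alveolar consonant /d/, so it assimilates in place to [n]. /uwimlumdag/ → uwinlundag.
Rule 3 (final devoicing): /g/ is a voiced stop in word-final position, so it devoices to [k]. /uwinlundag/ → uwinlundak.

uwinlundak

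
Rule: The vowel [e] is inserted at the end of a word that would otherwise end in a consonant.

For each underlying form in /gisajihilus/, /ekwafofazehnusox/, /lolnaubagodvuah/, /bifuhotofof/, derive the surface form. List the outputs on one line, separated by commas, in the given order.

/gisajihilus/: the form ends in the consonant /s/, so [e] is inserted word-finally. → [gisajihiluse].
/ekwafofazehnusox/: the form ends in the consonant /x/, so [e] is inserted word-finally. → [ekwafofazehnusoxe].
/lolnaubagodvuah/: the form ends in the consonant /h/, so [e] is inserted word-finally. → [lolnaubagodvuahe].
/bifuhotofof/: the form ends in the consonant /f/, so [e] is inserted word-finally. → [bifuhotofofe].

gisajihiluse, ekwafofazehnusoxe, lolnaubagodvuahe, bifuhotofofe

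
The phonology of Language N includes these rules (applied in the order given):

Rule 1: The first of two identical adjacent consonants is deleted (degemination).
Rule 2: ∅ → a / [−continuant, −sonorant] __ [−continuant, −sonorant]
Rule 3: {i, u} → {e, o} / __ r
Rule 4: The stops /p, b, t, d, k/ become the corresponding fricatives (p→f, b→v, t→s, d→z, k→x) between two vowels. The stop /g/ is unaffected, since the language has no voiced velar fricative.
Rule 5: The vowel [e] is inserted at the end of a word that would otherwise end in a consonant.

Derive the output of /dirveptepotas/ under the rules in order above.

dervefasefosase

Rule 1 (degemination): no segment meets the environment; /dirveptepotas/ is unchanged.
Rule 2 (stop-cluster a-epenthesis): /p/ and /t/ form a stop–stop cluster, so [a] is inserted between them. /dirveptepotas/ → dirvepatepotas.
Rule 3 (pre-rhotic lowering): /i/ is a high vowel immediately before /r/, so it lowers to [e]. /dirvepatepotas/ → dervepatepotas.
Rule 4 (intervocalic spirantization): /p/ is a stop between vowels /e/ and /a/, so it spirantizes to the fricative [f]. /t/ is a stop between vowels /a/ and /e/, so it spirantizes to the fricative [s]. /p/ is a stop between vowels /e/ and /o/, so it spirantizes to the fricative [f]. /t/ is a stop between vowels /o/ and /a/, so it spirantizes to the fricative [s]. /dervepatepotas/ → dervefasefosas.
Rule 5 (final e-epenthesis): the form ends in the consonant /s/, so [e] is inserted word-finally. /dervefasefosas/ → dervefasefosase.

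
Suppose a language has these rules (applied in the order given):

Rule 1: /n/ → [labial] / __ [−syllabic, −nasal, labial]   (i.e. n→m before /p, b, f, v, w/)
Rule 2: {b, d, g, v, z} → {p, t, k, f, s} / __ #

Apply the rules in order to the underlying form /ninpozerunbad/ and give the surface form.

nimpozerumbat

Rule 1 (nasal place assimilation): /n/ precedes the labial consonant /p/, so it assimilates in place to [m]. /n/ precedes the labial consonant /b/, so it assimilates in place to [m]. /ninpozerunbad/ → nimpozerumbad.
Rule 2 (final devoicing): /d/ is a voiced obstruent in word-final position, so it devoices to [t]. /nimpozerumbad/ → nimpozerumbat.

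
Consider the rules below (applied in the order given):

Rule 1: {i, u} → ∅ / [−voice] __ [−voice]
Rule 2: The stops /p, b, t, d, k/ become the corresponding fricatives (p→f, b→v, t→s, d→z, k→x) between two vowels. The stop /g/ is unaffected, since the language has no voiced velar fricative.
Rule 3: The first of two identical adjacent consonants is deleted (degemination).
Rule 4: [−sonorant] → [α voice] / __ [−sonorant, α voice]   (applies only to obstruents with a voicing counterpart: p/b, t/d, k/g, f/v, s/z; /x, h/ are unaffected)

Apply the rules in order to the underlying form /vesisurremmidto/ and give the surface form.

Rule 1 (high vowel syncope): /i/ is a high vowel flanked by voiceless consonants /s/ and /s/, so it deletes. /vesisurremmidto/ → vessurremmidto.
Rule 2 (intervocalic spirantization): no segment meets the environment; /vessurremmidto/ is unchanged.
Rule 3 (degemination): /ss/ is a geminate; the first /s/ deletes. /rr/ is a geminate; the first /r/ deletes. /mm/ is a geminate; the first /m/ deletes. /vessurremmidto/ → vesuremidto.
Rule 4 (regressive voicing assimilation): /d/ precedes the voiceless obstruent /t/, so it devoices to [t] by assimilation. /vesuremidto/ → vesuremitto.

vesuremitto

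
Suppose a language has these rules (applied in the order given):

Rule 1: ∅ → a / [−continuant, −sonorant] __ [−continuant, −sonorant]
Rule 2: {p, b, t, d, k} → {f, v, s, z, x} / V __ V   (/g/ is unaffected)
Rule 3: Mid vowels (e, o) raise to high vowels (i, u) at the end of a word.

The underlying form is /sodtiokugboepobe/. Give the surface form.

sozasioxugavoefovi

Rule 1 (stop-cluster a-epenthesis): /d/ and /t/ form a stop–stop cluster, so [a] is inserted between them. /g/ and /b/ form a stop–stop cluster, so [a] is inserted between them. /sodtiokugboepobe/ → sodatiokugaboepobe.
Rule 2 (intervocalic spirantization): /d/ is a stop between vowels /o/ and /a/, so it spirantizes to the fricative [z]. /t/ is a stop between vowels /a/ and /i/, so it spirantizes to the fricative [s]. /k/ is a stop between vowels /o/ and /u/, so it spirantizes to the fricative [x]. /b/ is a stop between vowels /a/ and /o/, so it spirantizes to the fricative [v]. /p/ is a stop between vowels /e/ and /o/, so it spirantizes to the fricative [f]. /b/ is a stop between vowels /o/ and /e/, so it spirantizes to the fricative [v]. /sodatiokugaboepobe/ → sozasioxugavoefove.
Rule 3 (final vowel raising): /e/ is a mid vowel in word-final position, so it raises to [i]. /sozasioxugavoefove/ → sozasioxugavoefovi.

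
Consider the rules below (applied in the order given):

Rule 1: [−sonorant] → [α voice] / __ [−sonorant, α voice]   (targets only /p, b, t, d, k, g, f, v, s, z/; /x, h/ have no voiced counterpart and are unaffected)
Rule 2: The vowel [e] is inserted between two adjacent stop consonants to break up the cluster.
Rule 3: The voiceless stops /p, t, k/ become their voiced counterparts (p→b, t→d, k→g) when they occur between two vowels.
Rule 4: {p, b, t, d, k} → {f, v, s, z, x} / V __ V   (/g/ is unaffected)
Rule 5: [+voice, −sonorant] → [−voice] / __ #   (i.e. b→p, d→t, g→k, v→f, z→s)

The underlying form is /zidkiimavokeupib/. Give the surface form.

zizegiimavogeuvip

Rule 1 (regressive voicing assimilation): /d/ precedes the voiceless obstruent /k/, so it devoices to [t] by assimilation. /zidkiimavokeupib/ → zitkiimavokeupib.
Rule 2 (stop-cluster e-epenthesis): /t/ and /k/ form a stop–stop cluster, so [e] is inserted between them. /zitkiimavokeupib/ → zitekiimavokeupib.
Rule 3 (intervocalic voicing): /t/ is a voiceless stop between vowels /i/ and /e/, so it voices to [d]. /k/ is a voiceless stop between vowels /e/ and /i/, so it voices to [g]. /k/ is a voiceless stop between vowels /o/ and /e/, so it voices to [g]. /p/ is a voiceless stop between vowels /u/ and /i/, so it voices to [b]. /zitekiimavokeupib/ → zidegiimavogeubib.
Rule 4 (intervocalic spirantization): /d/ is a stop between vowels /i/ and /e/, so it spirantizes to the fricative [z]. /b/ is a stop between vowels /u/ and /i/, so it spirantizes to the fricative [v]. /zidegiimavogeubib/ → zizegiimavogeuvib.
Rule 5 (final devoicing): /b/ is a voiced obstruent in word-final position, so it devoices to [p]. /zizegiimavogeuvib/ → zizegiimavogeuvip.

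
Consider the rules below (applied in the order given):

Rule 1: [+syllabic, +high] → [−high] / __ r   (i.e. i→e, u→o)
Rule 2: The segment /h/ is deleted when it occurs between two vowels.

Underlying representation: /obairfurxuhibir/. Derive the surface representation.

obaerforxuiber

Rule 1 (pre-rhotic lowering): /i/ is a high vowel immediately before /r/, so it lowers to [e]. /u/ is a high vowel immediately before /r/, so it lowers to [o]. /i/ is a high vowel immediately before /r/, so it lowers to [e]. /obairfurxuhibir/ → obaerforxuhiber.
Rule 2 (intervocalic h-deletion): /h/ occurs between vowels /u/ and /i/, so it deletes. /obaerforxuhiber/ → obaerforxuiber.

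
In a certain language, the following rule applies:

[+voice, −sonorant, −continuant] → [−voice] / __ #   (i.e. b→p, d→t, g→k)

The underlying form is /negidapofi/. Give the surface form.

No segment of /negidapofi/ meets the structural description of the rule, so the form surfaces unchanged.

negidapofi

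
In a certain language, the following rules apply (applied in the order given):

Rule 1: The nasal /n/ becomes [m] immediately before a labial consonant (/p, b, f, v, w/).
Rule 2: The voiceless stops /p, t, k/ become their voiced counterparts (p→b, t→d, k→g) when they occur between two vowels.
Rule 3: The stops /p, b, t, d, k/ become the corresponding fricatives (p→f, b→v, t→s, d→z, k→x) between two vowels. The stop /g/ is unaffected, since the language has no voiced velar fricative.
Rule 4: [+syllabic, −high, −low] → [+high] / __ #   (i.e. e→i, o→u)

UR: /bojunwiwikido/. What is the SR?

Rule 1 (nasal place assimilation): /n/ precedes the labial consonant /w/, so it assimilates in place to [m]. /bojunwiwikido/ → bojumwiwikido.
Rule 2 (intervocalic voicing): /k/ is a voiceless stop between vowels /i/ and /i/, so it voices to [g]. /bojumwiwikido/ → bojumwiwigido.
Rule 3 (intervocalic spirantization): /d/ is a stop between vowels /i/ and /o/, so it spirantizes to the fricative [z]. /bojumwiwigido/ → bojumwiwigizo.
Rule 4 (final vowel raising): /o/ is a mid vowel in word-final position, so it raises to [u]. /bojumwiwigizo/ → bojumwiwigizu.

bojumwiwigizu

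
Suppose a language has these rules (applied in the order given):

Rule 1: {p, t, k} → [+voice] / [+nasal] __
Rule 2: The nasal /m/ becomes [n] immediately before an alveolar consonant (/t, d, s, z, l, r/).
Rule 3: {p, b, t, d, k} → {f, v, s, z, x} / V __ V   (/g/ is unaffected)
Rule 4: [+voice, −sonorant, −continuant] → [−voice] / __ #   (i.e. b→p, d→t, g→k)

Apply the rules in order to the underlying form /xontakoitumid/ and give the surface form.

Rule 1 (post-nasal voicing): /t/ is a voiceless stop immediately after the nasal /n/, so it voices to [d]. /xontakoitumid/ → xondakoitumid.
Rule 2 (nasal place assimilation): no segment meets the environment; /xondakoitumid/ is unchanged.
Rule 3 (intervocalic spirantization): /k/ is a stop between vowels /a/ and /o/, so it spirantizes to the fricative [x]. /t/ is a stop between vowels /i/ and /u/, so it spirantizes to the fricative [s]. /xondakoitumid/ → xondaxoisumid.
Rule 4 (final devoicing): /d/ is a voiced stop in word-final position, so it devoices to [t]. /xondaxoisumid/ → xondaxoisumit.

xondaxoisumit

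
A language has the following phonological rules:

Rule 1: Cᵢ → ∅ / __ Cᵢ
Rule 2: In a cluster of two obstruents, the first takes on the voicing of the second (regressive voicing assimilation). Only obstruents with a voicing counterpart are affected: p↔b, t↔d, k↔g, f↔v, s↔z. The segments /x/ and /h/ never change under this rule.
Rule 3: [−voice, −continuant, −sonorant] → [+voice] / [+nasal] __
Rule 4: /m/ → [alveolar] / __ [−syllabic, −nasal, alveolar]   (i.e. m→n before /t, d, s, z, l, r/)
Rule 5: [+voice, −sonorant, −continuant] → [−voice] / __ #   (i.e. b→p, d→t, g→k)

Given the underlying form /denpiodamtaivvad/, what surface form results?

denbiodandaivat

Rule 1 (degemination): /vv/ is a geminate; the first /v/ deletes. /denpiodamtaivvad/ → denpiodamtaivad.
Rule 2 (regressive voicing assimilation): no segment meets the environment; /denpiodamtaivad/ is unchanged.
Rule 3 (post-nasal voicing): /p/ is a voiceless stop immediately after the nasal /n/, so it voices to [b]. /t/ is a voiceless stop immediately after the nasal /m/, so it voices to [d]. /denpiodamtaivad/ → denbiodamdaivad.
Rule 4 (nasal place assimilation): /m/ precedes the alveolar consonant /d/, so it assimilates in place to [n]. /denbiodamdaivad/ → denbiodandaivad.
Rule 5 (final devoicing): /d/ is a voiced stop in word-final position, so it devoices to [t]. /denbiodandaivad/ → denbiodandaivat.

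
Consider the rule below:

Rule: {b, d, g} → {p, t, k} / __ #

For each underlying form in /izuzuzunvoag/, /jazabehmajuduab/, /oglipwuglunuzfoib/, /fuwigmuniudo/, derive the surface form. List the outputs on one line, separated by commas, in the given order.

izuzuzunvoak, jazabehmajuduap, oglipwuglunuzfoip, fuwigmuniudo

/izuzuzunvoag/: /g/ is a voiced stop in word-final position, so it devoices to [k]. → [izuzuzunvoak].
/jazabehmajuduab/: /b/ is a voiced stop in word-final position, so it devoices to [p]. → [jazabehmajuduap].
/oglipwuglunuzfoib/: /b/ is a voiced stop in word-final position, so it devoices to [p]. → [oglipwuglunuzfoip].
/fuwigmuniudo/: the rule's environment is not met; surfaces unchanged as [fuwigmuniudo].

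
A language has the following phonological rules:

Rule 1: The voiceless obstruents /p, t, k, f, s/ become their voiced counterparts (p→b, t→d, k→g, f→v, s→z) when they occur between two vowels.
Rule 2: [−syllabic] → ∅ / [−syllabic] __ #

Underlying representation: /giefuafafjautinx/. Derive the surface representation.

gievuavafjaudin

Rule 1 (intervocalic voicing): /f/ is a voiceless obstruent between vowels /e/ and /u/, so it voices to [v]. /f/ is a voiceless obstruent between vowels /a/ and /a/, so it voices to [v]. /t/ is a voiceless obstruent between vowels /u/ and /i/, so it voices to [d]. /giefuafafjautinx/ → gievuavafjaudinx.
Rule 2 (final cluster simplification): /x/ is the second consonant of a word-final cluster /nx/, so it deletes. /gievuavafjaudinx/ → gievuavafjaudin.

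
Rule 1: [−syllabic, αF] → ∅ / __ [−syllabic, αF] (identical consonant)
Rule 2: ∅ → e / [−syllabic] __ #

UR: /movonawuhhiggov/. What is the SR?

movonawuhigove

Rule 1 (degemination): /hh/ is a geminate; the first /h/ deletes. /gg/ is a geminate; the first /g/ deletes. /movonawuhhiggov/ → movonawuhigov.
Rule 2 (final e-epenthesis): the form ends in the consonant /v/, so [e] is inserted word-finally. /movonawuhigov/ → movonawuhigove.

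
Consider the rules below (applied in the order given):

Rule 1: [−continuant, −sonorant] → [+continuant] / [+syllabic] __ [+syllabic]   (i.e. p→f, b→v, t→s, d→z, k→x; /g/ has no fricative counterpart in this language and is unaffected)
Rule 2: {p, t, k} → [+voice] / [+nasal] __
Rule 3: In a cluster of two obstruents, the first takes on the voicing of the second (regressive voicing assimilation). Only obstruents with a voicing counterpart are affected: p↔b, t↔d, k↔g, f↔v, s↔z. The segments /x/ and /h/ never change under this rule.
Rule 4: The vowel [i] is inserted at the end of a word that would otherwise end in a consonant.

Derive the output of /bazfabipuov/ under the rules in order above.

basfavifuovi

Rule 1 (intervocalic spirantization): /b/ is a stop between vowels /a/ and /i/, so it spirantizes to the fricative [v]. /p/ is a stop between vowels /i/ and /u/, so it spirantizes to the fricative [f]. /bazfabipuov/ → bazfavifuov.
Rule 2 (post-nasal voicing): no segment meets the environment; /bazfavifuov/ is unchanged.
Rule 3 (regressive voicing assimilation): /z/ precedes the voiceless obstruent /f/, so it devoices to [s] by assimilation. /bazfavifuov/ → basfavifuov.
Rule 4 (final i-epenthesis): the form ends in the consonant /v/, so [i] is inserted word-finally. /basfavifuov/ → basfavifuovi.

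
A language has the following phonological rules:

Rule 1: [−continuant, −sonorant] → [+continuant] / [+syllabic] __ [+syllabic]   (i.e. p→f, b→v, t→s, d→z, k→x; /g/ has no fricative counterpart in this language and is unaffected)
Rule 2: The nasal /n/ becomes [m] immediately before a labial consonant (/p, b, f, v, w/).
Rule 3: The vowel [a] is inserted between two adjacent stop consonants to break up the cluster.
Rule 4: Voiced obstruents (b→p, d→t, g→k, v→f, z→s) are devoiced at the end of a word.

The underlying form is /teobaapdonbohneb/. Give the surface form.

teovaapadombohnep

Rule 1 (intervocalic spirantization): /b/ is a stop between vowels /o/ and /a/, so it spirantizes to the fricative [v]. /teobaapdonbohneb/ → teovaapdonbohneb.
Rule 2 (nasal place assimilation): /n/ precedes the labial consonant /b/, so it assimilates in place to [m]. /teovaapdonbohneb/ → teovaapdombohneb.
Rule 3 (stop-cluster a-epenthesis): /p/ and /d/ form a stop–stop cluster, so [a] is inserted between them. /teovaapdombohneb/ → teovaapadombohneb.
Rule 4 (final devoicing): /b/ is a voiced obstruent in word-final position, so it devoices to [p]. /teovaapadombohneb/ → teovaapadombohnep.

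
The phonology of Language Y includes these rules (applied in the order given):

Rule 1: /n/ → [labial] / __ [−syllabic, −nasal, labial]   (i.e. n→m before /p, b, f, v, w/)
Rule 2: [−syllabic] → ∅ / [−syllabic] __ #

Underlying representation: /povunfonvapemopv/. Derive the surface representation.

povumfomvapemop

Rule 1 (nasal place assimilation): /n/ precedes the labial consonant /f/, so it assimilates in place to [m]. /n/ precedes the labial consonant /v/, so it assimilates in place to [m]. /povunfonvapemopv/ → povumfomvapemopv.
Rule 2 (final cluster simplification): /v/ is the second consonant of a word-final cluster /pv/, so it deletes. /povumfomvapemopv/ → povumfomvapemop.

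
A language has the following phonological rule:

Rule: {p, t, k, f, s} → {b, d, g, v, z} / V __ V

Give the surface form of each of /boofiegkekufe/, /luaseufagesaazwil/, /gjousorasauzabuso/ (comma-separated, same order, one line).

/boofiegkekufe/: /f/ is a voiceless obstruent between vowels /o/ and /i/, so it voices to [v]. /k/ is a voiceless obstruent between vowels /e/ and /u/, so it voices to [g]. /f/ is a voiceless obstruent between vowels /u/ and /e/, so it voices to [v]. → [booviegkeguve].
/luaseufagesaazwil/: /s/ is a voiceless obstruent between vowels /a/ and /e/, so it voices to [z]. /f/ is a voiceless obstruent between vowels /u/ and /a/, so it voices to [v]. /s/ is a voiceless obstruent between vowels /e/ and /a/, so it voices to [z]. → [luazeuvagezaazwil].
/gjousorasauzabuso/: /s/ is a voiceless obstruent between vowels /u/ and /o/, so it voices to [z]. /s/ is a voiceless obstruent between vowels /a/ and /a/, so it voices to [z]. /s/ is a voiceless obstruent between vowels /u/ and /o/, so it voices to [z]. → [gjouzorazauzabuzo].

booviegkeguve, luazeuvagezaazwil, gjouzorazauzabuzo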